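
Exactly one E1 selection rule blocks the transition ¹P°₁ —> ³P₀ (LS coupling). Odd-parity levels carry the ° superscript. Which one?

the ΔS = 0 rule

ΔS = 0: S: 0 → 1 — violated.
ΔL = 0, ±1 (not L=0↔0): L: 1 → 1, ΔL = +0 — satisfied.
Parity must change: odd → even — satisfied.
ΔJ = 0, ±1 (not J=0↔0): J: 1 → 0, ΔJ = -1 — satisfied.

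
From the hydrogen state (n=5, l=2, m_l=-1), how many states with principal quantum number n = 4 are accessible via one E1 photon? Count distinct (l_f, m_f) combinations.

5

E1 requires Δl = ±1, so l_f ∈ {1, 3}; with 0 ≤ l_f ≤ n_f−1 = 3, the allowed l_f values are {1, 3}.
For l_f = 1: m_f ∈ {m_i−1, m_i, m_i+1} ∩ [−1, 1] = {-1, 0} → 2 states.
For l_f = 3: m_f ∈ {m_i−1, m_i, m_i+1} ∩ [−3, 3] = {-2, -1, 0} → 3 states.
Total: 5.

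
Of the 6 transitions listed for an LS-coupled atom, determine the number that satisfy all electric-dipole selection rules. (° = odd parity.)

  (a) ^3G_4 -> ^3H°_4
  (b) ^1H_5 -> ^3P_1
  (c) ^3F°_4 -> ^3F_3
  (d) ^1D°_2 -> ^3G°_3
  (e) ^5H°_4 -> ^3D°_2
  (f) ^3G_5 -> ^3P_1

(a) allowed
(b) forbidden (parity, ΔS, ΔL, ΔJ fail)
(c) allowed
(d) forbidden (parity, ΔS, ΔL fail)
(e) forbidden (parity, ΔS, ΔL, ΔJ fail)
(f) forbidden (parity, ΔL, ΔJ fail)
Total allowed: 2 of 6.

2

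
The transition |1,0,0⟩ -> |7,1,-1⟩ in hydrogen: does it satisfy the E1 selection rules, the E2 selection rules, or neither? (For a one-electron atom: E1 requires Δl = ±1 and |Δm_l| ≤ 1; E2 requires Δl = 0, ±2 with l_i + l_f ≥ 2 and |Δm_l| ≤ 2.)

Δl = 1 − 0 = +1; l_i + l_f = 1.
Δm_l = -1.
E1 (Δl = ±1, |Δm_l| ≤ 1): satisfied.
E2 (Δl = 0,±2, l_i+l_f ≥ 2, |Δm_l| ≤ 2): not satisfied.

E1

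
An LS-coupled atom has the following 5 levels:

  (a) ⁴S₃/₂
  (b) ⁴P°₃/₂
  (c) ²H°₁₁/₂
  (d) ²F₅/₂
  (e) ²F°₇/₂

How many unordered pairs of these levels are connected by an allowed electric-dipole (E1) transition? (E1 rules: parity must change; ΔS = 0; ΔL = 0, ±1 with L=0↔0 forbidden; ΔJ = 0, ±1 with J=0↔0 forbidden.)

(a)–(b): allowed.
(a)–(c): forbidden (ΔS, ΔL, ΔJ).
(a)–(d): forbidden (parity, ΔS, ΔL).
(a)–(e): forbidden (ΔS, ΔL, ΔJ).
(b)–(c): forbidden (parity, ΔS, ΔL, ΔJ).
(b)–(d): forbidden (ΔS, ΔL).
(b)–(e): forbidden (parity, ΔS, ΔL, ΔJ).
(c)–(d): forbidden (ΔL, ΔJ).
(c)–(e): forbidden (parity, ΔL, ΔJ).
(d)–(e): allowed.
Allowed pairs: 2 of 10.

2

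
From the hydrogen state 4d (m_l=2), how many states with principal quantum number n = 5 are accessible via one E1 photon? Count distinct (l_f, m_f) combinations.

E1 requires Δl = ±1, so l_f ∈ {1, 3}; with 0 ≤ l_f ≤ n_f−1 = 4, the allowed l_f values are {1, 3}.
For l_f = 1: m_f ∈ {m_i−1, m_i, m_i+1} ∩ [−1, 1] = {1} → 1 state.
For l_f = 3: m_f ∈ {m_i−1, m_i, m_i+1} ∩ [−3, 3] = {1, 2, 3} → 3 states.
Total: 4.

4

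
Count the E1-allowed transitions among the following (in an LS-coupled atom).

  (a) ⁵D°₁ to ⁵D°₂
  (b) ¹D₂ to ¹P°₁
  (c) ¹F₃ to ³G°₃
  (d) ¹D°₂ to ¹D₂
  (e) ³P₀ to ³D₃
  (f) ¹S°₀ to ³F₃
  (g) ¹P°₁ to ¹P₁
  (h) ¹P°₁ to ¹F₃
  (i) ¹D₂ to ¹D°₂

4

(a) forbidden (parity fails)
(b) allowed
(c) forbidden (ΔS fails)
(d) allowed
(e) forbidden (parity, ΔJ fail)
(f) forbidden (ΔS, ΔL, ΔJ fail)
(g) allowed
(h) forbidden (ΔL, ΔJ fail)
(i) allowed
Total allowed: 4 of 9.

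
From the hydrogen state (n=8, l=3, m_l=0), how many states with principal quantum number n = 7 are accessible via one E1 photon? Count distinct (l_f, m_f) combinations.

6

E1 requires Δl = ±1, so l_f ∈ {2, 4}; with 0 ≤ l_f ≤ n_f−1 = 6, the allowed l_f values are {2, 4}.
For l_f = 2: m_f ∈ {m_i−1, m_i, m_i+1} ∩ [−2, 2] = {-1, 0, 1} → 3 states.
For l_f = 4: m_f ∈ {m_i−1, m_i, m_i+1} ∩ [−4, 4] = {-1, 0, 1} → 3 states.
Total: 6.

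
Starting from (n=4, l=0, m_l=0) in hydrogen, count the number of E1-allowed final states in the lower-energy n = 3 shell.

3

E1 requires Δl = ±1, so l_f ∈ {-1, 1}; with 0 ≤ l_f ≤ n_f−1 = 2, the allowed l_f values are {1}.
For l_f = 1: m_f ∈ {m_i−1, m_i, m_i+1} ∩ [−1, 1] = {-1, 0, 1} → 3 states.
Total: 3.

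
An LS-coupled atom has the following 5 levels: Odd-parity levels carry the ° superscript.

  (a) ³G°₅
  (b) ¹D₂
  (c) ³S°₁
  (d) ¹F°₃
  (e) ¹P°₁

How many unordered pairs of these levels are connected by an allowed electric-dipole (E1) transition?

(a)–(b): forbidden (ΔS, ΔL, ΔJ).
(a)–(c): forbidden (parity, ΔL, ΔJ).
(a)–(d): forbidden (parity, ΔS, ΔJ).
(a)–(e): forbidden (parity, ΔS, ΔL, ΔJ).
(b)–(c): forbidden (ΔS, ΔL).
(b)–(d): allowed.
(b)–(e): allowed.
(c)–(d): forbidden (parity, ΔS, ΔL, ΔJ).
(c)–(e): forbidden (parity, ΔS).
(d)–(e): forbidden (parity, ΔL, ΔJ).
Allowed pairs: 2 of 10.

2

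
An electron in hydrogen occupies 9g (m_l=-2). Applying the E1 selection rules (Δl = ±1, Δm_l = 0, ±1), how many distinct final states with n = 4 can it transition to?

3

E1 requires Δl = ±1, so l_f ∈ {3, 5}; with 0 ≤ l_f ≤ n_f−1 = 3, the allowed l_f values are {3}.
For l_f = 3: m_f ∈ {m_i−1, m_i, m_i+1} ∩ [−3, 3] = {-3, -2, -1} → 3 states.
Total: 3.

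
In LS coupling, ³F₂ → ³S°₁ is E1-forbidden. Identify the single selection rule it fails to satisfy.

the ΔL = 0, ±1 rule

Reading off the term symbols: S 1→1, L 3→0, J 2→1, parity even→odd.
Parity must change: even → odd — passes.
ΔS = 0: S: 1 → 1 — passes.
ΔL = 0, ±1 (not L=0↔0): L: 3 → 0, ΔL = -3 — fails.
ΔJ = 0, ±1 (not J=0↔0): J: 2 → 1, ΔJ = -1 — passes.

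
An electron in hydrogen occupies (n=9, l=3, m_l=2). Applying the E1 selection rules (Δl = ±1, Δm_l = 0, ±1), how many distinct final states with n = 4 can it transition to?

E1 requires Δl = ±1, so l_f ∈ {2, 4}; with 0 ≤ l_f ≤ n_f−1 = 3, the allowed l_f values are {2}.
For l_f = 2: m_f ∈ {m_i−1, m_i, m_i+1} ∩ [−2, 2] = {1, 2} → 2 states.
Total: 2.

2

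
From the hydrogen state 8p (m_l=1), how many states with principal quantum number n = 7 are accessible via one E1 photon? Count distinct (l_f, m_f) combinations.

E1 requires Δl = ±1, so l_f ∈ {0, 2}; with 0 ≤ l_f ≤ n_f−1 = 6, the allowed l_f values are {0, 2}.
For l_f = 0: m_f ∈ {m_i−1, m_i, m_i+1} ∩ [−0, 0] = {0} → 1 state.
For l_f = 2: m_f ∈ {m_i−1, m_i, m_i+1} ∩ [−2, 2] = {0, 1, 2} → 3 states.
Total: 4.

4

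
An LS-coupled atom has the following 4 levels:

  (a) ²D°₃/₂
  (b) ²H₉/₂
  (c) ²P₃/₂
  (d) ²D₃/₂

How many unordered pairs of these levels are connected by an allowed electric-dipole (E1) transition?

2

(a)–(b): forbidden (ΔL, ΔJ).
(a)–(c): allowed.
(a)–(d): allowed.
(b)–(c): forbidden (parity, ΔL, ΔJ).
(b)–(d): forbidden (parity, ΔL, ΔJ).
(c)–(d): forbidden (parity).
Allowed pairs: 2 of 6.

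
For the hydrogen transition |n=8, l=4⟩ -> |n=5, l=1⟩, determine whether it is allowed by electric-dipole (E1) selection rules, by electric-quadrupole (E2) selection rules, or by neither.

neither

Δl = 1 − 4 = -3; l_i + l_f = 5.
E1 (Δl = ±1): not satisfied.
E2 (Δl = 0,±2, l_i+l_f ≥ 2): not satisfied.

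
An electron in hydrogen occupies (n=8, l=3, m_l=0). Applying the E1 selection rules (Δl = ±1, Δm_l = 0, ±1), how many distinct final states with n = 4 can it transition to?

E1 requires Δl = ±1, so l_f ∈ {2, 4}; with 0 ≤ l_f ≤ n_f−1 = 3, the allowed l_f values are {2}.
For l_f = 2: m_f ∈ {m_i−1, m_i, m_i+1} ∩ [−2, 2] = {-1, 0, 1} → 3 states.
Total: 3.

3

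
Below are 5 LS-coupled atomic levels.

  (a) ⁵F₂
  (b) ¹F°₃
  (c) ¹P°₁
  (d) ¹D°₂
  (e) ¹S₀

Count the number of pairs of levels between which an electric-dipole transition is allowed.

(a)–(b): forbidden (ΔS).
(a)–(c): forbidden (ΔS, ΔL).
(a)–(d): forbidden (ΔS).
(a)–(e): forbidden (parity, ΔS, ΔL, ΔJ).
(b)–(c): forbidden (parity, ΔL, ΔJ).
(b)–(d): forbidden (parity).
(b)–(e): forbidden (ΔL, ΔJ).
(c)–(d): forbidden (parity).
(c)–(e): allowed.
(d)–(e): forbidden (ΔL, ΔJ).
Allowed pairs: 1 of 10.

1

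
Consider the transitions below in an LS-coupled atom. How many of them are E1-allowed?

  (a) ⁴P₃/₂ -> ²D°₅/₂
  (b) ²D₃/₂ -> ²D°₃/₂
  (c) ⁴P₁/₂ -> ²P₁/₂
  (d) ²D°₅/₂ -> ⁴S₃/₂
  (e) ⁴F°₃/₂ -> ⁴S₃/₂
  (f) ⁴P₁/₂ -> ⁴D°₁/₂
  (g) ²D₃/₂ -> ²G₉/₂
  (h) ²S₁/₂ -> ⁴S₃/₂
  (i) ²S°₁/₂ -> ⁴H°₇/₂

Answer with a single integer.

2

(a) forbidden (ΔS fails)
(b) allowed
(c) forbidden (parity, ΔS fail)
(d) forbidden (ΔS, ΔL fail)
(e) forbidden (ΔL fails)
(f) allowed
(g) forbidden (parity, ΔL, ΔJ fail)
(h) forbidden (parity, ΔS, ΔL fail)
(i) forbidden (parity, ΔS, ΔL, ΔJ fail)
Total allowed: 2 of 9.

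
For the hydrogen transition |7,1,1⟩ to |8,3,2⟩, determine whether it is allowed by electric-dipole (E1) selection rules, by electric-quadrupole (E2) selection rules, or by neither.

E2

Δl = 3 − 1 = +2; l_i + l_f = 4.
Δm_l = +1.
E1 (Δl = ±1, |Δm_l| ≤ 1): not satisfied.
E2 (Δl = 0,±2, l_i+l_f ≥ 2, |Δm_l| ≤ 2): satisfied.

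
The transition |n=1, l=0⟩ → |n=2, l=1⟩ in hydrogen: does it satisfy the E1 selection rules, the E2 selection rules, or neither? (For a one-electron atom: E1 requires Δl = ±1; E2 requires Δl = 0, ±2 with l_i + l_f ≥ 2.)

E1

Δl = 1 − 0 = +1; l_i + l_f = 1.
E1 (Δl = ±1): satisfied.
E2 (Δl = 0,±2, l_i+l_f ≥ 2): not satisfied.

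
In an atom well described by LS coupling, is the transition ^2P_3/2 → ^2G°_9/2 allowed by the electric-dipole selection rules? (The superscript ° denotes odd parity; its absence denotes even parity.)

forbidden

Initial level: S=1/2, L=1, J=3/2, parity even. Final level: S=1/2, L=4, J=9/2, parity odd.
ΔJ = 0, ±1 (not J=0↔0): J: 3/2 → 9/2, ΔJ = +3 — fails.
ΔL = 0, ±1 (not L=0↔0): L: 1 → 4, ΔL = +3 — fails.
Parity must change: even → odd — passes.
ΔS = 0: S: 1/2 → 1/2 — passes.
Rule(s) violated: ΔL, ΔJ.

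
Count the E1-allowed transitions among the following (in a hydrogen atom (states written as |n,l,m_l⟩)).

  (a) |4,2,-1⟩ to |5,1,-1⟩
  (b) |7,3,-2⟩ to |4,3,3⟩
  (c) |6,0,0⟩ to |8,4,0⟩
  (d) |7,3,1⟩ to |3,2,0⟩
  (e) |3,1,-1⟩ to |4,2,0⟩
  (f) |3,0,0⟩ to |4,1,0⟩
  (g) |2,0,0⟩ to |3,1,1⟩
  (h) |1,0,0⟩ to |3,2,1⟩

(a) allowed
(b) forbidden — Δl = +0 (E1 requires Δl = ±1); Δm_l = +5 (E1 requires Δm_l = 0, ±1)
(c) forbidden — Δl = +4 (E1 requires Δl = ±1)
(d) allowed
(e) allowed
(f) allowed
(g) allowed
(h) forbidden — Δl = +2 (E1 requires Δl = ±1)
Total allowed: 5 of 8.

5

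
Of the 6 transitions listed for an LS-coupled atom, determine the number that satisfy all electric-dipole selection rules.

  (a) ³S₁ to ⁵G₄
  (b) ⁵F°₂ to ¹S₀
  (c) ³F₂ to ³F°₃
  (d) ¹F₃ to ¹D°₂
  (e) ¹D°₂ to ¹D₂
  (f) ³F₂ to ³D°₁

4

(a) forbidden (parity, ΔS, ΔL, ΔJ fail)
(b) forbidden (ΔS, ΔL, ΔJ fail)
(c) allowed
(d) allowed
(e) allowed
(f) allowed
Total allowed: 4 of 6.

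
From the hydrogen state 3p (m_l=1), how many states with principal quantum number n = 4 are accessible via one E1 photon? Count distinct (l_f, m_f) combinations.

E1 requires Δl = ±1, so l_f ∈ {0, 2}; with 0 ≤ l_f ≤ n_f−1 = 3, the allowed l_f values are {0, 2}.
For l_f = 0: m_f ∈ {m_i−1, m_i, m_i+1} ∩ [−0, 0] = {0} → 1 state.
For l_f = 2: m_f ∈ {m_i−1, m_i, m_i+1} ∩ [−2, 2] = {0, 1, 2} → 3 states.
Total: 4.

4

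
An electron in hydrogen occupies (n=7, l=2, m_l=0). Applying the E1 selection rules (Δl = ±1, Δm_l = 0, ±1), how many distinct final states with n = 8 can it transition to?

E1 requires Δl = ±1, so l_f ∈ {1, 3}; with 0 ≤ l_f ≤ n_f−1 = 7, the allowed l_f values are {1, 3}.
For l_f = 1: m_f ∈ {m_i−1, m_i, m_i+1} ∩ [−1, 1] = {-1, 0, 1} → 3 states.
For l_f = 3: m_f ∈ {m_i−1, m_i, m_i+1} ∩ [−3, 3] = {-1, 0, 1} → 3 states.
Total: 6.

6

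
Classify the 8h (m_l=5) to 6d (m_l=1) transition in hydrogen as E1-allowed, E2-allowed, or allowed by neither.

Δl = 2 − 5 = -3; l_i + l_f = 7.
Δm_l = -4.
E1 (Δl = ±1, |Δm_l| ≤ 1): not satisfied.
E2 (Δl = 0,±2, l_i+l_f ≥ 2, |Δm_l| ≤ 2): not satisfied.

neither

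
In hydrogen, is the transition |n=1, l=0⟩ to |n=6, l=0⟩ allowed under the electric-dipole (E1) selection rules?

forbidden

Initial l = 0, final l = 0, so Δl = +0. E1 requires Δl = ±1: ✗.
The transition is electric-dipole forbidden.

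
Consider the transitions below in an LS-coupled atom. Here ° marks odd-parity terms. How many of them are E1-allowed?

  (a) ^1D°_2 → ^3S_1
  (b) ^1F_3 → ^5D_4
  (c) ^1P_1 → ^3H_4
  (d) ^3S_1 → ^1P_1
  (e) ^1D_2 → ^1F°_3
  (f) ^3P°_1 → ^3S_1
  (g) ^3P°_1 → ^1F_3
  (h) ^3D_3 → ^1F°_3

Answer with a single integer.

(a) forbidden (ΔS, ΔL fail)
(b) forbidden (parity, ΔS fail)
(c) forbidden (parity, ΔS, ΔL, ΔJ fail)
(d) forbidden (parity, ΔS fail)
(e) allowed
(f) allowed
(g) forbidden (ΔS, ΔL, ΔJ fail)
(h) forbidden (ΔS fails)
Total allowed: 2 of 8.

2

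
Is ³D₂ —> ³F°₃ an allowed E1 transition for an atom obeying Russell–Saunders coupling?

allowed

Initial level: S=1, L=2, J=2, parity even. Final level: S=1, L=3, J=3, parity odd.
Parity must change: even → odd — passes.
ΔS = 0: S: 1 → 1 — passes.
ΔL = 0, ±1 (not L=0↔0): L: 2 → 3, ΔL = +1 — passes.
ΔJ = 0, ±1 (not J=0↔0): J: 2 → 3, ΔJ = +1 — passes.
All four E1 rules are satisfied.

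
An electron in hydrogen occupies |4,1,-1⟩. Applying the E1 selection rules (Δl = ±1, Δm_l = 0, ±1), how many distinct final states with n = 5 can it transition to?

4

E1 requires Δl = ±1, so l_f ∈ {0, 2}; with 0 ≤ l_f ≤ n_f−1 = 4, the allowed l_f values are {0, 2}.
For l_f = 0: m_f ∈ {m_i−1, m_i, m_i+1} ∩ [−0, 0] = {0} → 1 state.
For l_f = 2: m_f ∈ {m_i−1, m_i, m_i+1} ∩ [−2, 2] = {-2, -1, 0} → 3 states.
Total: 4.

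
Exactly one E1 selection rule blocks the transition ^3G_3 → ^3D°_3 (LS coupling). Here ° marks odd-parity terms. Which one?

Reading off the term symbols: S 1→1, L 4→2, J 3→3, parity even→odd.
Parity must change: even → odd — ok.
ΔS = 0: S: 1 → 1 — ok.
ΔL = 0, ±1 (not L=0↔0): L: 4 → 2, ΔL = -2 — fails.
ΔJ = 0, ±1 (not J=0↔0): J: 3 → 3, ΔJ = +0 — ok.

the ΔL = 0, ±1 rule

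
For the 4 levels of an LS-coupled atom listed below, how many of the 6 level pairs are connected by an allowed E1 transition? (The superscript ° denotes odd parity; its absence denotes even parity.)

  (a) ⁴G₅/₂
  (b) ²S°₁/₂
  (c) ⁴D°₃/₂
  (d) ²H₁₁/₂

(a)–(b): forbidden (ΔS, ΔL, ΔJ).
(a)–(c): forbidden (ΔL).
(a)–(d): forbidden (parity, ΔS, ΔJ).
(b)–(c): forbidden (parity, ΔS, ΔL).
(b)–(d): forbidden (ΔL, ΔJ).
(c)–(d): forbidden (ΔS, ΔL, ΔJ).
Allowed pairs: 0 of 6.

0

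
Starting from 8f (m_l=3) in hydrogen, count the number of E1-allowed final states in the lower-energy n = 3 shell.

1

E1 requires Δl = ±1, so l_f ∈ {2, 4}; with 0 ≤ l_f ≤ n_f−1 = 2, the allowed l_f values are {2}.
For l_f = 2: m_f ∈ {m_i−1, m_i, m_i+1} ∩ [−2, 2] = {2} → 1 state.
Total: 1.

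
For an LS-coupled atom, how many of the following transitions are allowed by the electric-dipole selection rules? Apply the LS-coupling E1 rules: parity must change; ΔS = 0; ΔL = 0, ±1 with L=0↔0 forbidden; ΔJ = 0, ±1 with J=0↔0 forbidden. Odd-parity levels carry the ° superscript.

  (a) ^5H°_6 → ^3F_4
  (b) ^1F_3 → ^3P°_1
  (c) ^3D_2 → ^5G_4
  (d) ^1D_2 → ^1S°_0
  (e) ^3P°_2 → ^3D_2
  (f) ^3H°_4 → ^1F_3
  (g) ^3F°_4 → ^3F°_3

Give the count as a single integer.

1

(a) forbidden (ΔS, ΔL, ΔJ fail)
(b) forbidden (ΔS, ΔL, ΔJ fail)
(c) forbidden (parity, ΔS, ΔL, ΔJ fail)
(d) forbidden (ΔL, ΔJ fail)
(e) allowed
(f) forbidden (ΔS, ΔL fail)
(g) forbidden (parity fails)
Total allowed: 1 of 7.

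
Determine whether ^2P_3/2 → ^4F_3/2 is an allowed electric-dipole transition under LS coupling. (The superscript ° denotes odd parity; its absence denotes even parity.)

forbidden

Parity must change: even → even — fails.
ΔS = 0: S: 1/2 → 3/2 — fails.
ΔL = 0, ±1 (not L=0↔0): L: 1 → 3, ΔL = +2 — fails.
ΔJ = 0, ±1 (not J=0↔0): J: 3/2 → 3/2, ΔJ = +0 — ok.
Rule(s) violated: parity, ΔS, ΔL.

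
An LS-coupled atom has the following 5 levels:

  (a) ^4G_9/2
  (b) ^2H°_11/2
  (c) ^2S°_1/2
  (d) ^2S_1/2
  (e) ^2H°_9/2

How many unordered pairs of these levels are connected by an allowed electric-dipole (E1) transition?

0

(a)–(b): forbidden (ΔS).
(a)–(c): forbidden (ΔS, ΔL, ΔJ).
(a)–(d): forbidden (parity, ΔS, ΔL, ΔJ).
(a)–(e): forbidden (ΔS).
(b)–(c): forbidden (parity, ΔL, ΔJ).
(b)–(d): forbidden (ΔL, ΔJ).
(b)–(e): forbidden (parity).
(c)–(d): forbidden (ΔL).
(c)–(e): forbidden (parity, ΔL, ΔJ).
(d)–(e): forbidden (ΔL, ΔJ).
Allowed pairs: 0 of 10.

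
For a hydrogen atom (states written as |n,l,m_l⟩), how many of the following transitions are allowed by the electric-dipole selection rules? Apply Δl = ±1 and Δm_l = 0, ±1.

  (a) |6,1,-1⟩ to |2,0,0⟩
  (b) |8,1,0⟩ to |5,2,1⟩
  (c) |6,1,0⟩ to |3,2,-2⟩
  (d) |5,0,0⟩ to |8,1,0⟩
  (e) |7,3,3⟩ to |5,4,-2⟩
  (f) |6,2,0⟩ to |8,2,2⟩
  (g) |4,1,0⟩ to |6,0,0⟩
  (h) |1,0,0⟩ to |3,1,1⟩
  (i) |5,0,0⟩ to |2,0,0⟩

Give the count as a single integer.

(a) allowed
(b) allowed
(c) forbidden — Δm_l = -2 (E1 requires Δm_l = 0, ±1)
(d) allowed
(e) forbidden — Δm_l = -5 (E1 requires Δm_l = 0, ±1)
(f) forbidden — Δl = +0 (E1 requires Δl = ±1); Δm_l = +2 (E1 requires Δm_l = 0, ±1)
(g) allowed
(h) allowed
(i) forbidden — Δl = +0 (E1 requires Δl = ±1)
Total allowed: 5 of 9.

5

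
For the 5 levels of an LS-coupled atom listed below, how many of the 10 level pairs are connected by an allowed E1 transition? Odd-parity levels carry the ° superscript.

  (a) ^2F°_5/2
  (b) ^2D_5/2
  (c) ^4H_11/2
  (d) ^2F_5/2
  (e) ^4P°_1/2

(a)–(b): allowed.
(a)–(c): forbidden (ΔS, ΔL, ΔJ).
(a)–(d): allowed.
(a)–(e): forbidden (parity, ΔS, ΔL, ΔJ).
(b)–(c): forbidden (parity, ΔS, ΔL, ΔJ).
(b)–(d): forbidden (parity).
(b)–(e): forbidden (ΔS, ΔJ).
(c)–(d): forbidden (parity, ΔS, ΔL, ΔJ).
(c)–(e): forbidden (ΔL, ΔJ).
(d)–(e): forbidden (ΔS, ΔL, ΔJ).
Allowed pairs: 2 of 10.

2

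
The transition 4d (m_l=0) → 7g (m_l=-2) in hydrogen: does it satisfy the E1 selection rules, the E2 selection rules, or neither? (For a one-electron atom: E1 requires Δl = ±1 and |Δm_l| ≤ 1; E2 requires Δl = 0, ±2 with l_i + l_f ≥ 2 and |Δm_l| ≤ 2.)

Δl = 4 − 2 = +2; l_i + l_f = 6.
Δm_l = -2.
E1 (Δl = ±1, |Δm_l| ≤ 1): not satisfied.
E2 (Δl = 0,±2, l_i+l_f ≥ 2, |Δm_l| ≤ 2): satisfied.

E2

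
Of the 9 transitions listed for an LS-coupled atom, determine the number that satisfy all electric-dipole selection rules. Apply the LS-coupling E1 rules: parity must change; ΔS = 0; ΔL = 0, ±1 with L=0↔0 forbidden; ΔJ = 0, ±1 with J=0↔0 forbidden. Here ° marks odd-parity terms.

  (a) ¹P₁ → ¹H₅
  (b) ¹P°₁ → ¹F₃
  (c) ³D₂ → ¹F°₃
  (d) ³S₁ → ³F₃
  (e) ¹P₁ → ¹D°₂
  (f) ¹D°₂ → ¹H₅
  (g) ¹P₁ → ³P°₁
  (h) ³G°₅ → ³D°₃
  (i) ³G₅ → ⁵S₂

1

(a) forbidden (parity, ΔL, ΔJ fail)
(b) forbidden (ΔL, ΔJ fail)
(c) forbidden (ΔS fails)
(d) forbidden (parity, ΔL, ΔJ fail)
(e) allowed
(f) forbidden (ΔL, ΔJ fail)
(g) forbidden (ΔS fails)
(h) forbidden (parity, ΔL, ΔJ fail)
(i) forbidden (parity, ΔS, ΔL, ΔJ fail)
Total allowed: 1 of 9.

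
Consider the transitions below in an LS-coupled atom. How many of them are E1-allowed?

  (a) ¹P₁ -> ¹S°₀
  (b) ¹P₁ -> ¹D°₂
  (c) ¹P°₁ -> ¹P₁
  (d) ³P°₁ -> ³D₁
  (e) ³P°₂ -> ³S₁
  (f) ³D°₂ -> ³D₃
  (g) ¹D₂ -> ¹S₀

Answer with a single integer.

6

(a) allowed
(b) allowed
(c) allowed
(d) allowed
(e) allowed
(f) allowed
(g) forbidden (parity, ΔL, ΔJ fail)
Total allowed: 6 of 7.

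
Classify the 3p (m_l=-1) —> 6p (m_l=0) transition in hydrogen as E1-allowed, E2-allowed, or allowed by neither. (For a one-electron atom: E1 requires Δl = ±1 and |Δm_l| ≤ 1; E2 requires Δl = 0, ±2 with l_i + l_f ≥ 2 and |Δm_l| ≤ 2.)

Δl = 1 − 1 = +0; l_i + l_f = 2.
Δm_l = +1.
E1 (Δl = ±1, |Δm_l| ≤ 1): not satisfied.
E2 (Δl = 0,±2, l_i+l_f ≥ 2, |Δm_l| ≤ 2): satisfied.

E2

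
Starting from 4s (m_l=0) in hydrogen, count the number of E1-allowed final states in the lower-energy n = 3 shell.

E1 requires Δl = ±1, so l_f ∈ {-1, 1}; with 0 ≤ l_f ≤ n_f−1 = 2, the allowed l_f values are {1}.
For l_f = 1: m_f ∈ {m_i−1, m_i, m_i+1} ∩ [−1, 1] = {-1, 0, 1} → 3 states.
Total: 3.

3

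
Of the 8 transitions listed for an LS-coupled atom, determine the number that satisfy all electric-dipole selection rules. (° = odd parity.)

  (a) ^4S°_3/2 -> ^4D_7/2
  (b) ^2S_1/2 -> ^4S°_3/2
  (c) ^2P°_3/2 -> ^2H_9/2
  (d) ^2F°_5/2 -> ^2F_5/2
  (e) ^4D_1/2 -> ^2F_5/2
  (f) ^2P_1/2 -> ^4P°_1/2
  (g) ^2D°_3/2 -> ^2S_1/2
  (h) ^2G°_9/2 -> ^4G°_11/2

1

(a) forbidden (ΔL, ΔJ fail)
(b) forbidden (ΔS, ΔL fail)
(c) forbidden (ΔL, ΔJ fail)
(d) allowed
(e) forbidden (parity, ΔS, ΔJ fail)
(f) forbidden (ΔS fails)
(g) forbidden (ΔL fails)
(h) forbidden (parity, ΔS fail)
Total allowed: 1 of 8.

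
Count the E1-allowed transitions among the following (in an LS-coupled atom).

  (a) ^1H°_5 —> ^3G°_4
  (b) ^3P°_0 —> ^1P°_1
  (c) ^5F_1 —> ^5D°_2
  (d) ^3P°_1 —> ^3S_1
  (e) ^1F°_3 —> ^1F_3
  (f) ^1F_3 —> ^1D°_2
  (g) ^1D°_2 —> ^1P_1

(a) forbidden (parity, ΔS fail)
(b) forbidden (parity, ΔS fail)
(c) allowed
(d) allowed
(e) allowed
(f) allowed
(g) allowed
Total allowed: 5 of 7.

5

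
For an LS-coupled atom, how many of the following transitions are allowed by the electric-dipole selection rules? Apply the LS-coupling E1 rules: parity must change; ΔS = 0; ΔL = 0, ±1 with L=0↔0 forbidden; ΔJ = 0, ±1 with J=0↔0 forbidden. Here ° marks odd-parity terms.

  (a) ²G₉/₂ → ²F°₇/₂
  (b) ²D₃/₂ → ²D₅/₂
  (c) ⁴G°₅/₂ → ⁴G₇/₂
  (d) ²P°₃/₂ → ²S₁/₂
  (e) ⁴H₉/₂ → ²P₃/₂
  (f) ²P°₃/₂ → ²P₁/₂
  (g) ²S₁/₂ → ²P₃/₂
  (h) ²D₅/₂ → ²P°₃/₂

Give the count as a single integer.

5

(a) allowed
(b) forbidden (parity fails)
(c) allowed
(d) allowed
(e) forbidden (parity, ΔS, ΔL, ΔJ fail)
(f) allowed
(g) forbidden (parity fails)
(h) allowed
Total allowed: 5 of 8.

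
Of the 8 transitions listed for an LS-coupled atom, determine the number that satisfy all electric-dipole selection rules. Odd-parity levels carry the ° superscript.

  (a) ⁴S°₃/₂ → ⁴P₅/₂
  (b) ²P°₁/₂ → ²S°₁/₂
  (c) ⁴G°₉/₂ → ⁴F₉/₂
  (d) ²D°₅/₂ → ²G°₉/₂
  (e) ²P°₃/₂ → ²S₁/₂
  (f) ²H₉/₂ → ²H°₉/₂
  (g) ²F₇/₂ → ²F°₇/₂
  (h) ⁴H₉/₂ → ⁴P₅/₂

(a) allowed
(b) forbidden (parity fails)
(c) allowed
(d) forbidden (parity, ΔL, ΔJ fail)
(e) allowed
(f) allowed
(g) allowed
(h) forbidden (parity, ΔL, ΔJ fail)
Total allowed: 5 of 8.

5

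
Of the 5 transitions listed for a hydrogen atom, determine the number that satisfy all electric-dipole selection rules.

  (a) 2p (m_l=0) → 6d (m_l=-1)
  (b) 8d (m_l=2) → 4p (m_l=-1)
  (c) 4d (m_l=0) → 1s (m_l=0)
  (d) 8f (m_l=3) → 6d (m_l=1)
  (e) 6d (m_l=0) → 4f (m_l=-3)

1

(a) allowed
(b) forbidden — Δm_l = -3 (E1 requires Δm_l = 0, ±1)
(c) forbidden — Δl = -2 (E1 requires Δl = ±1)
(d) forbidden — Δm_l = -2 (E1 requires Δm_l = 0, ±1)
(e) forbidden — Δm_l = -3 (E1 requires Δm_l = 0, ±1)
Total allowed: 1 of 5.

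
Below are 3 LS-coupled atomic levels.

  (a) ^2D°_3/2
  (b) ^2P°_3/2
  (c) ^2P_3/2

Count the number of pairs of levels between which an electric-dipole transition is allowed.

(a)–(b): forbidden (parity).
(a)–(c): allowed.
(b)–(c): allowed.
Allowed pairs: 2 of 3.

2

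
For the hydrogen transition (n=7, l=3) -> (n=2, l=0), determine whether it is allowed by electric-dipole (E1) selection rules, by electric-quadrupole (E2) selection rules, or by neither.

neither

Δl = 0 − 3 = -3; l_i + l_f = 3.
E1 (Δl = ±1): not satisfied.
E2 (Δl = 0,±2, l_i+l_f ≥ 2): not satisfied.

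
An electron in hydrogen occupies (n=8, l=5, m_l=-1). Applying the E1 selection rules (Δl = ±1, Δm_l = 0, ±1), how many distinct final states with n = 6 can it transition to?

3

E1 requires Δl = ±1, so l_f ∈ {4, 6}; with 0 ≤ l_f ≤ n_f−1 = 5, the allowed l_f values are {4}.
For l_f = 4: m_f ∈ {m_i−1, m_i, m_i+1} ∩ [−4, 4] = {-2, -1, 0} → 3 states.
Total: 3.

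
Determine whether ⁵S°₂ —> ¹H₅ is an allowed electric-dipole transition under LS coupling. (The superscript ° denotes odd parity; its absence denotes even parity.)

Reading off the term symbols: S 2→0, L 0→5, J 2→5, parity odd→even.
Parity must change: odd → even — satisfied.
ΔS = 0: S: 2 → 0 — violated.
ΔL = 0, ±1 (not L=0↔0): L: 0 → 5, ΔL = +5 — violated.
ΔJ = 0, ±1 (not J=0↔0): J: 2 → 5, ΔJ = +3 — violated.
Rule(s) violated: ΔS, ΔL, ΔJ.

forbidden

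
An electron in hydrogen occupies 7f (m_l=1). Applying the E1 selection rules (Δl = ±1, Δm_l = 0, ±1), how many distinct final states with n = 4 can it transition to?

E1 requires Δl = ±1, so l_f ∈ {2, 4}; with 0 ≤ l_f ≤ n_f−1 = 3, the allowed l_f values are {2}.
For l_f = 2: m_f ∈ {m_i−1, m_i, m_i+1} ∩ [−2, 2] = {0, 1, 2} → 3 states.
Total: 3.

3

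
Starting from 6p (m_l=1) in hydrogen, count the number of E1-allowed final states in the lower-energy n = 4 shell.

E1 requires Δl = ±1, so l_f ∈ {0, 2}; with 0 ≤ l_f ≤ n_f−1 = 3, the allowed l_f values are {0, 2}.
For l_f = 0: m_f ∈ {m_i−1, m_i, m_i+1} ∩ [−0, 0] = {0} → 1 state.
For l_f = 2: m_f ∈ {m_i−1, m_i, m_i+1} ∩ [−2, 2] = {0, 1, 2} → 3 states.
Total: 4.

4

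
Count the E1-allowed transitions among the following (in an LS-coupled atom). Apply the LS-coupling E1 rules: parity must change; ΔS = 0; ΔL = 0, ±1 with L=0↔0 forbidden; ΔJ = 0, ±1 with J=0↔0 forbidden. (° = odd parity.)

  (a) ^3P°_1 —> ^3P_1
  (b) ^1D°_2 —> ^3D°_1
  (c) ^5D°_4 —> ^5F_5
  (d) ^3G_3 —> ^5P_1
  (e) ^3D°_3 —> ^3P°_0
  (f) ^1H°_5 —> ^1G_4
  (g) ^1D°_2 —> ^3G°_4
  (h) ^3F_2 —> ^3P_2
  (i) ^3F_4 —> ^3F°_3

(a) allowed
(b) forbidden (parity, ΔS fail)
(c) allowed
(d) forbidden (parity, ΔS, ΔL, ΔJ fail)
(e) forbidden (parity, ΔJ fail)
(f) allowed
(g) forbidden (parity, ΔS, ΔL, ΔJ fail)
(h) forbidden (parity, ΔL fail)
(i) allowed
Total allowed: 4 of 9.

4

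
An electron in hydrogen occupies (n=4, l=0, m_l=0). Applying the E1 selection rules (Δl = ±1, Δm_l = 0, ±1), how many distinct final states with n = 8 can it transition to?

3

E1 requires Δl = ±1, so l_f ∈ {-1, 1}; with 0 ≤ l_f ≤ n_f−1 = 7, the allowed l_f values are {1}.
For l_f = 1: m_f ∈ {m_i−1, m_i, m_i+1} ∩ [−1, 1] = {-1, 0, 1} → 3 states.
Total: 3.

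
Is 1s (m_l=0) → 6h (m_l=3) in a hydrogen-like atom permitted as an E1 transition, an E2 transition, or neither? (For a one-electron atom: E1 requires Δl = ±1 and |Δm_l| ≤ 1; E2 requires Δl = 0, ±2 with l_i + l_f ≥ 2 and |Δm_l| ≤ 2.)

neither

Δl = 5 − 0 = +5; l_i + l_f = 5.
Δm_l = +3.
E1 (Δl = ±1, |Δm_l| ≤ 1): not satisfied.
E2 (Δl = 0,±2, l_i+l_f ≥ 2, |Δm_l| ≤ 2): not satisfied.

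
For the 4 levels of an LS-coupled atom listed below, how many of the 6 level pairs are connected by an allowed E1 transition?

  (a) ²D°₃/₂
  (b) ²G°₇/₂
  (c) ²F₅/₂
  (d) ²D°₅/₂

(a)–(b): forbidden (parity, ΔL, ΔJ).
(a)–(c): allowed.
(a)–(d): forbidden (parity).
(b)–(c): allowed.
(b)–(d): forbidden (parity, ΔL).
(c)–(d): allowed.
Allowed pairs: 3 of 6.

3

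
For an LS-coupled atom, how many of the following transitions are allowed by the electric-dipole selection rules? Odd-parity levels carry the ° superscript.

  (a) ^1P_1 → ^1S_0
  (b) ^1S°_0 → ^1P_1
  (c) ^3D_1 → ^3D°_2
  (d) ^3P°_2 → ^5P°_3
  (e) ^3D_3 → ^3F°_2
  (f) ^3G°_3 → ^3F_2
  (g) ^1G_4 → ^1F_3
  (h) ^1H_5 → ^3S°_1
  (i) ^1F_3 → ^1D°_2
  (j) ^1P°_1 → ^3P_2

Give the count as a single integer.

(a) forbidden (parity fails)
(b) allowed
(c) allowed
(d) forbidden (parity, ΔS fail)
(e) allowed
(f) allowed
(g) forbidden (parity fails)
(h) forbidden (ΔS, ΔL, ΔJ fail)
(i) allowed
(j) forbidden (ΔS fails)
Total allowed: 5 of 10.

5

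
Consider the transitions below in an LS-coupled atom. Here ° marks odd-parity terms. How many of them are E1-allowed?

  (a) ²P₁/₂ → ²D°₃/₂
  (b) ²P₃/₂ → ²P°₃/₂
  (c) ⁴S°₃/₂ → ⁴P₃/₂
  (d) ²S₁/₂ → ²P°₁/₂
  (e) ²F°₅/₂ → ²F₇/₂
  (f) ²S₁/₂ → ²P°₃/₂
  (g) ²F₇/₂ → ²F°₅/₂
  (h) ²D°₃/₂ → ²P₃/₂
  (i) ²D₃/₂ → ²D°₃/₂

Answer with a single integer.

9

(a) allowed
(b) allowed
(c) allowed
(d) allowed
(e) allowed
(f) allowed
(g) allowed
(h) allowed
(i) allowed
Total allowed: 9 of 9.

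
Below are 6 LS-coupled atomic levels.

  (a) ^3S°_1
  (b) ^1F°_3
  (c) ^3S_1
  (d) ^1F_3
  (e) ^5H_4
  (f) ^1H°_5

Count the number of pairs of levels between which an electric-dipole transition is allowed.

(a)–(b): forbidden (parity, ΔS, ΔL, ΔJ).
(a)–(c): forbidden (ΔL).
(a)–(d): forbidden (ΔS, ΔL, ΔJ).
(a)–(e): forbidden (ΔS, ΔL, ΔJ).
(a)–(f): forbidden (parity, ΔS, ΔL, ΔJ).
(b)–(c): forbidden (ΔS, ΔL, ΔJ).
(b)–(d): allowed.
(b)–(e): forbidden (ΔS, ΔL).
(b)–(f): forbidden (parity, ΔL, ΔJ).
(c)–(d): forbidden (parity, ΔS, ΔL, ΔJ).
(c)–(e): forbidden (parity, ΔS, ΔL, ΔJ).
(c)–(f): forbidden (ΔS, ΔL, ΔJ).
(d)–(e): forbidden (parity, ΔS, ΔL).
(d)–(f): forbidden (ΔL, ΔJ).
(e)–(f): forbidden (ΔS).
Allowed pairs: 1 of 15.

1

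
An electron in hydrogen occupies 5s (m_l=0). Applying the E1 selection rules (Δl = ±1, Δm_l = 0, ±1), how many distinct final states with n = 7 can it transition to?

3

E1 requires Δl = ±1, so l_f ∈ {-1, 1}; with 0 ≤ l_f ≤ n_f−1 = 6, the allowed l_f values are {1}.
For l_f = 1: m_f ∈ {m_i−1, m_i, m_i+1} ∩ [−1, 1] = {-1, 0, 1} → 3 states.
Total: 3.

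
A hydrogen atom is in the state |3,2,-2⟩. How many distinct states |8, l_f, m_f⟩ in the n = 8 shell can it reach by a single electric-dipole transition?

4

E1 requires Δl = ±1, so l_f ∈ {1, 3}; with 0 ≤ l_f ≤ n_f−1 = 7, the allowed l_f values are {1, 3}.
For l_f = 1: m_f ∈ {m_i−1, m_i, m_i+1} ∩ [−1, 1] = {-1} → 1 state.
For l_f = 3: m_f ∈ {m_i−1, m_i, m_i+1} ∩ [−3, 3] = {-3, -2, -1} → 3 states.
Total: 4.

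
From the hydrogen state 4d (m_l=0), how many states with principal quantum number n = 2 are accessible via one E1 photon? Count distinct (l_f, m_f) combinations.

3

E1 requires Δl = ±1, so l_f ∈ {1, 3}; with 0 ≤ l_f ≤ n_f−1 = 1, the allowed l_f values are {1}.
For l_f = 1: m_f ∈ {m_i−1, m_i, m_i+1} ∩ [−1, 1] = {-1, 0, 1} → 3 states.
Total: 3.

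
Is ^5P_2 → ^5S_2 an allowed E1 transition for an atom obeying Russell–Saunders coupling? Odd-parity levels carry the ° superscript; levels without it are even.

Parity must change: even → even — violated.
ΔS = 0: S: 2 → 2 — satisfied.
ΔL = 0, ±1 (not L=0↔0): L: 1 → 0, ΔL = -1 — satisfied.
ΔJ = 0, ±1 (not J=0↔0): J: 2 → 2, ΔJ = +0 — satisfied.
Rule(s) violated: parity.

forbidden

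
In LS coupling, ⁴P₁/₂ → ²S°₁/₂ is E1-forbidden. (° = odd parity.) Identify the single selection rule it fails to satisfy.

the ΔS = 0 rule

Parity must change: even → odd — satisfied.
ΔS = 0: S: 3/2 → 1/2 — violated.
ΔL = 0, ±1 (not L=0↔0): L: 1 → 0, ΔL = -1 — satisfied.
ΔJ = 0, ±1 (not J=0↔0): J: 1/2 → 1/2, ΔJ = +0 — satisfied.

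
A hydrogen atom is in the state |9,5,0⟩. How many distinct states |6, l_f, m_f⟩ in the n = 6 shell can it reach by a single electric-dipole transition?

E1 requires Δl = ±1, so l_f ∈ {4, 6}; with 0 ≤ l_f ≤ n_f−1 = 5, the allowed l_f values are {4}.
For l_f = 4: m_f ∈ {m_i−1, m_i, m_i+1} ∩ [−4, 4] = {-1, 0, 1} → 3 states.
Total: 3.

3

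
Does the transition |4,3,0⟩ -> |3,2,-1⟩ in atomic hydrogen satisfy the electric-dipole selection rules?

l: 3 → 2 (Δl = -1). Δl = ±1 ok.
Δm_l = -1 − (0) = -1. E1 requires Δm_l = 0, ±1: ok.
All E1 selection rules are satisfied.

allowed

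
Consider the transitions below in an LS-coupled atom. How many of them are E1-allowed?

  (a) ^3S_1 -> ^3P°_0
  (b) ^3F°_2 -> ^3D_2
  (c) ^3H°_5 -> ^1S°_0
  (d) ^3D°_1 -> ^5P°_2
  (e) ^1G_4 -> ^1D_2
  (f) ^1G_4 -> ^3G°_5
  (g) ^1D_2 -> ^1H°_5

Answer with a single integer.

2

(a) allowed
(b) allowed
(c) forbidden (parity, ΔS, ΔL, ΔJ fail)
(d) forbidden (parity, ΔS fail)
(e) forbidden (parity, ΔL, ΔJ fail)
(f) forbidden (ΔS fails)
(g) forbidden (ΔL, ΔJ fail)
Total allowed: 2 of 7.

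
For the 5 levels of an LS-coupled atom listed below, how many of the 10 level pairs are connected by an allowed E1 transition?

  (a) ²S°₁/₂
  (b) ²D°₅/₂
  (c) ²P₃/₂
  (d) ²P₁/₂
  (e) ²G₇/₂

3

(a)–(b): forbidden (parity, ΔL, ΔJ).
(a)–(c): allowed.
(a)–(d): allowed.
(a)–(e): forbidden (ΔL, ΔJ).
(b)–(c): allowed.
(b)–(d): forbidden (ΔJ).
(b)–(e): forbidden (ΔL).
(c)–(d): forbidden (parity).
(c)–(e): forbidden (parity, ΔL, ΔJ).
(d)–(e): forbidden (parity, ΔL, ΔJ).
Allowed pairs: 3 of 10.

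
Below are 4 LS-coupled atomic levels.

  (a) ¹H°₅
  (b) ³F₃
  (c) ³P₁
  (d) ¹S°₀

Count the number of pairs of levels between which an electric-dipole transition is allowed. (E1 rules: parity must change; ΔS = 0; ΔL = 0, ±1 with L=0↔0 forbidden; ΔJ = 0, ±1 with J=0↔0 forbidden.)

0

(a)–(b): forbidden (ΔS, ΔL, ΔJ).
(a)–(c): forbidden (ΔS, ΔL, ΔJ).
(a)–(d): forbidden (parity, ΔL, ΔJ).
(b)–(c): forbidden (parity, ΔL, ΔJ).
(b)–(d): forbidden (ΔS, ΔL, ΔJ).
(c)–(d): forbidden (ΔS).
Allowed pairs: 0 of 6.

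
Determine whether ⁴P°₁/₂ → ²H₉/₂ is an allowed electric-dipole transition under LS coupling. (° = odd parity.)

forbidden

ΔS = 0: S: 3/2 → 1/2 — violated.
ΔJ = 0, ±1 (not J=0↔0): J: 1/2 → 9/2, ΔJ = +4 — violated.
Parity must change: odd → even — satisfied.
ΔL = 0, ±1 (not L=0↔0): L: 1 → 5, ΔL = +4 — violated.
Rule(s) violated: ΔS, ΔL, ΔJ.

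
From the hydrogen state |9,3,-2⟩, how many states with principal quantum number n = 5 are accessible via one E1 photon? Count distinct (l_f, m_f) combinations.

E1 requires Δl = ±1, so l_f ∈ {2, 4}; with 0 ≤ l_f ≤ n_f−1 = 4, the allowed l_f values are {2, 4}.
For l_f = 2: m_f ∈ {m_i−1, m_i, m_i+1} ∩ [−2, 2] = {-2, -1} → 2 states.
For l_f = 4: m_f ∈ {m_i−1, m_i, m_i+1} ∩ [−4, 4] = {-3, -2, -1} → 3 states.
Total: 5.

5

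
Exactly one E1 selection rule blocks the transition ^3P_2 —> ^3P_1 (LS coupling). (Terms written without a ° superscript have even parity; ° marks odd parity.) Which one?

parity

Initial level: S=1, L=1, J=2, parity even. Final level: S=1, L=1, J=1, parity even.
Parity must change: even → even — ✗.
ΔS = 0: S: 1 → 1 — ✓.
ΔL = 0, ±1 (not L=0↔0): L: 1 → 1, ΔL = +0 — ✓.
ΔJ = 0, ±1 (not J=0↔0): J: 2 → 1, ΔJ = -1 — ✓.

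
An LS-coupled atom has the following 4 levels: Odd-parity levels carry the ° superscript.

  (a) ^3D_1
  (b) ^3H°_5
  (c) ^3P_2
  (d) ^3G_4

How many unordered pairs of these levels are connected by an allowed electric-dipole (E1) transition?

(a)–(b): forbidden (ΔL, ΔJ).
(a)–(c): forbidden (parity).
(a)–(d): forbidden (parity, ΔL, ΔJ).
(b)–(c): forbidden (ΔL, ΔJ).
(b)–(d): allowed.
(c)–(d): forbidden (parity, ΔL, ΔJ).
Allowed pairs: 1 of 6.

1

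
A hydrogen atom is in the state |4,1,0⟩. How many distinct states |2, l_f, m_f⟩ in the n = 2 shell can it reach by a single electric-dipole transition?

E1 requires Δl = ±1, so l_f ∈ {0, 2}; with 0 ≤ l_f ≤ n_f−1 = 1, the allowed l_f values are {0}.
For l_f = 0: m_f ∈ {m_i−1, m_i, m_i+1} ∩ [−0, 0] = {0} → 1 state.
Total: 1.

1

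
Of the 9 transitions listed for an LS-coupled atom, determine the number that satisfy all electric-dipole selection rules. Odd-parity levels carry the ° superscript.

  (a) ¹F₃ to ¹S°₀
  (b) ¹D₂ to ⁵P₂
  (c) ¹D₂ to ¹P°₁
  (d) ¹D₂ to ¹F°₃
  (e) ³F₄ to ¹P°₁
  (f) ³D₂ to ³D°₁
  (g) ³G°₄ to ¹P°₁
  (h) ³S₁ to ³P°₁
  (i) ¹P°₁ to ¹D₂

(a) forbidden (ΔL, ΔJ fail)
(b) forbidden (parity, ΔS fail)
(c) allowed
(d) allowed
(e) forbidden (ΔS, ΔL, ΔJ fail)
(f) allowed
(g) forbidden (parity, ΔS, ΔL, ΔJ fail)
(h) allowed
(i) allowed
Total allowed: 5 of 9.

5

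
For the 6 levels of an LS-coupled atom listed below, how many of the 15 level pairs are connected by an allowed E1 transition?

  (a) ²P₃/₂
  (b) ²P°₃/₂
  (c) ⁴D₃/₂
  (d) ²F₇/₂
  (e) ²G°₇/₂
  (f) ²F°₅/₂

(a)–(b): allowed.
(a)–(c): forbidden (parity, ΔS).
(a)–(d): forbidden (parity, ΔL, ΔJ).
(a)–(e): forbidden (ΔL, ΔJ).
(a)–(f): forbidden (ΔL).
(b)–(c): forbidden (ΔS).
(b)–(d): forbidden (ΔL, ΔJ).
(b)–(e): forbidden (parity, ΔL, ΔJ).
(b)–(f): forbidden (parity, ΔL).
(c)–(d): forbidden (parity, ΔS, ΔJ).
(c)–(e): forbidden (ΔS, ΔL, ΔJ).
(c)–(f): forbidden (ΔS).
(d)–(e): allowed.
(d)–(f): allowed.
(e)–(f): forbidden (parity).
Allowed pairs: 3 of 15.

3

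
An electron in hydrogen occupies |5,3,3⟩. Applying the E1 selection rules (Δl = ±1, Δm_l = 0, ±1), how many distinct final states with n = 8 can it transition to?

4

E1 requires Δl = ±1, so l_f ∈ {2, 4}; with 0 ≤ l_f ≤ n_f−1 = 7, the allowed l_f values are {2, 4}.
For l_f = 2: m_f ∈ {m_i−1, m_i, m_i+1} ∩ [−2, 2] = {2} → 1 state.
For l_f = 4: m_f ∈ {m_i−1, m_i, m_i+1} ∩ [−4, 4] = {2, 3, 4} → 3 states.
Total: 4.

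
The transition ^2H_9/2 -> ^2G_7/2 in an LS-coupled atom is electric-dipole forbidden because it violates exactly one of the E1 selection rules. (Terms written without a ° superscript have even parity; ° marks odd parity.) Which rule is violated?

parity

Parity must change: even → even — ✗.
ΔS = 0: S: 1/2 → 1/2 — ✓.
ΔL = 0, ±1 (not L=0↔0): L: 5 → 4, ΔL = -1 — ✓.
ΔJ = 0, ±1 (not J=0↔0): J: 9/2 → 7/2, ΔJ = -1 — ✓.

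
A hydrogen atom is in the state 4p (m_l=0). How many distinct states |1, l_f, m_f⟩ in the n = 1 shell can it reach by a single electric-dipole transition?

1

E1 requires Δl = ±1, so l_f ∈ {0, 2}; with 0 ≤ l_f ≤ n_f−1 = 0, the allowed l_f values are {0}.
For l_f = 0: m_f ∈ {m_i−1, m_i, m_i+1} ∩ [−0, 0] = {0} → 1 state.
Total: 1.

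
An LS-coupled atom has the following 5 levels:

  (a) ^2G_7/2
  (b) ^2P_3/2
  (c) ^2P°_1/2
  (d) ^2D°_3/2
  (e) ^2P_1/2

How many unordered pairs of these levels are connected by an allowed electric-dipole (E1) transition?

(a)–(b): forbidden (parity, ΔL, ΔJ).
(a)–(c): forbidden (ΔL, ΔJ).
(a)–(d): forbidden (ΔL, ΔJ).
(a)–(e): forbidden (parity, ΔL, ΔJ).
(b)–(c): allowed.
(b)–(d): allowed.
(b)–(e): forbidden (parity).
(c)–(d): forbidden (parity).
(c)–(e): allowed.
(d)–(e): allowed.
Allowed pairs: 4 of 10.

4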